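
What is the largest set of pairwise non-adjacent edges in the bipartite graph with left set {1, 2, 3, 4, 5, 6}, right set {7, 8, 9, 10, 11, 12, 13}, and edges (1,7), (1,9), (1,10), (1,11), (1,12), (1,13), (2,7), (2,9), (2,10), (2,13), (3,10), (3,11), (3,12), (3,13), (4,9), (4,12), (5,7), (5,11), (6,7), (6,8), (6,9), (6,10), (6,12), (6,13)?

Step 1: List the neighbors of each left vertex:
  1: 7, 9, 10, 11, 12, 13
  2: 7, 9, 10, 13
  3: 10, 11, 12, 13
  4: 9, 12
  5: 7, 11
  6: 7, 8, 9, 10, 12, 13

Step 2: Greedily match left vertices, then look for augmenting paths:
  Match 1 -- 7
  Match 2 -- 9
  Match 3 -- 10
  Match 4 -- 12
  Match 5 -- 11
  Match 6 -- 8
  No augmenting path remains.

Step 3: Verify this is maximum:
  Matching size 6 = min(|L|, |R|) = min(6, 7), which is an upper bound, so this matching is maximum.

Maximum matching: {(1,7), (2,9), (3,10), (4,12), (5,11), (6,8)}
Size: 6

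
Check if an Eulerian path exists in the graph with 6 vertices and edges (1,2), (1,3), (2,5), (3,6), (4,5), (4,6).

Step 1: Find the degree of each vertex:
  deg(1) = 2
  deg(2) = 2
  deg(3) = 2
  deg(4) = 2
  deg(5) = 2
  deg(6) = 2

Step 2: Count vertices with odd degree:
  All vertices have even degree (0 odd-degree vertices)

Step 3: Apply Euler's theorem:
  - Eulerian circuit exists iff graph is connected and all vertices have even degree
  - Eulerian path exists iff graph is connected and has 0 or 2 odd-degree vertices

Graph is connected with 0 odd-degree vertices.
Both Eulerian circuit and Eulerian path exist.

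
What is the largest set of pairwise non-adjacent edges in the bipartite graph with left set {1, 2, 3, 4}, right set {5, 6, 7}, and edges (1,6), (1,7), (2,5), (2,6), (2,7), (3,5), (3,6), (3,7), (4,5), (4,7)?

Step 1: List the neighbors of each left vertex:
  1: 6, 7
  2: 5, 6, 7
  3: 5, 6, 7
  4: 5, 7

Step 2: Greedily match left vertices, then look for augmenting paths:
  Match 1 -- 6
  Match 2 -- 5
  Match 3 -- 7
  No augmenting path remains.

Step 3: Verify this is maximum:
  Matching size 3 = min(|L|, |R|) = min(4, 3), which is an upper bound, so this matching is maximum.

Maximum matching: {(1,6), (2,5), (3,7)}
Size: 3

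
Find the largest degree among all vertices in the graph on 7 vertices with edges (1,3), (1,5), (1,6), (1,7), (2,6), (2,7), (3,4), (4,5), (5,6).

Step 1: Count edges incident to each vertex:
  deg(1) = 4 (neighbors: 3, 5, 6, 7)
  deg(2) = 2 (neighbors: 6, 7)
  deg(3) = 2 (neighbors: 1, 4)
  deg(4) = 2 (neighbors: 3, 5)
  deg(5) = 3 (neighbors: 1, 4, 6)
  deg(6) = 3 (neighbors: 1, 2, 5)
  deg(7) = 2 (neighbors: 1, 2)

Step 2: Find maximum:
  max(4, 2, 2, 2, 3, 3, 2) = 4 (vertex 1)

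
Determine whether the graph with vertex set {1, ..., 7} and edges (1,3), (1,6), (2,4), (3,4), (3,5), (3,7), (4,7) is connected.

Step 1: Build adjacency list from edges:
  1: 3, 6
  2: 4
  3: 1, 4, 5, 7
  4: 2, 3, 7
  5: 3
  6: 1
  7: 3, 4

Step 2: Run BFS/DFS from vertex 1:
  Visited: {1, 3, 6, 4, 5, 7, 2}
  Reached 7 of 7 vertices

Step 3: All 7 vertices reached from vertex 1, so the graph is connected.
Answer: Yes, the graph is connected.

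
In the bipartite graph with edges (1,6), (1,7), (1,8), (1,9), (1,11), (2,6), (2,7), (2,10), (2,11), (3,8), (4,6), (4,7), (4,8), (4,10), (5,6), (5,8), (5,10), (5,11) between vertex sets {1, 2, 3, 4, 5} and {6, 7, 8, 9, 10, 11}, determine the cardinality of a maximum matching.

Step 1: List the neighbors of each left vertex:
  1: 6, 7, 8, 9, 11
  2: 6, 7, 10, 11
  3: 8
  4: 6, 7, 8, 10
  5: 6, 8, 10, 11

Step 2: Greedily match left vertices, then look for augmenting paths:
  Match 1 -- 6
  Match 2 -- 7
  Match 3 -- 8
  Match 4 -- 10
  Match 5 -- 11
  No augmenting path remains.

Step 3: Verify this is maximum:
  Matching size 5 = min(|L|, |R|) = min(5, 6), which is an upper bound, so this matching is maximum.

Maximum matching: {(1,6), (2,7), (3,8), (4,10), (5,11)}
Size: 5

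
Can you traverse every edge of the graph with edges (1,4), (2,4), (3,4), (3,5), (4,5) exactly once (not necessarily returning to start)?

Step 1: Find the degree of each vertex:
  deg(1) = 1
  deg(2) = 1
  deg(3) = 2
  deg(4) = 4
  deg(5) = 2

Step 2: Count vertices with odd degree:
  Odd-degree vertices: 1, 2 (2 total)

Step 3: Apply Euler's theorem:
  - Eulerian circuit exists iff graph is connected and all vertices have even degree
  - Eulerian path exists iff graph is connected and has 0 or 2 odd-degree vertices

Graph is connected with exactly 2 odd-degree vertices (1, 2).
Eulerian path exists (starting and ending at the odd-degree vertices), but no Eulerian circuit.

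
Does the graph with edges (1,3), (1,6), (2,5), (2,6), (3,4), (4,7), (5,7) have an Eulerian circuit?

Step 1: Find the degree of each vertex:
  deg(1) = 2
  deg(2) = 2
  deg(3) = 2
  deg(4) = 2
  deg(5) = 2
  deg(6) = 2
  deg(7) = 2

Step 2: Count vertices with odd degree:
  All vertices have even degree (0 odd-degree vertices)

Step 3: Apply Euler's theorem:
  - Eulerian circuit exists iff graph is connected and all vertices have even degree
  - Eulerian path exists iff graph is connected and has 0 or 2 odd-degree vertices

Graph is connected with 0 odd-degree vertices.
Both Eulerian circuit and Eulerian path exist.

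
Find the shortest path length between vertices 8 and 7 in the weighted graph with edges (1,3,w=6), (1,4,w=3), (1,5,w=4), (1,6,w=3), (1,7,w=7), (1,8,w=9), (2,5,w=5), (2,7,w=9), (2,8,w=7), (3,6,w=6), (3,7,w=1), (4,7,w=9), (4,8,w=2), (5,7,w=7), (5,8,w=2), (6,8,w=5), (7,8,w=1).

Step 1: Build adjacency list with weights:
  1: 3(w=6), 4(w=3), 5(w=4), 6(w=3), 7(w=7), 8(w=9)
  2: 5(w=5), 7(w=9), 8(w=7)
  3: 1(w=6), 6(w=6), 7(w=1)
  4: 1(w=3), 7(w=9), 8(w=2)
  5: 1(w=4), 2(w=5), 7(w=7), 8(w=2)
  6: 1(w=3), 3(w=6), 8(w=5)
  7: 1(w=7), 2(w=9), 3(w=1), 4(w=9), 5(w=7), 8(w=1)
  8: 1(w=9), 2(w=7), 4(w=2), 5(w=2), 6(w=5), 7(w=1)

Step 2: Apply Dijkstra's algorithm from vertex 8:
  Visit vertex 8 (distance=0)
    Update dist[1] = 9
    Update dist[2] = 7
    Update dist[4] = 2
    Update dist[5] = 2
    Update dist[6] = 5
    Update dist[7] = 1
  Visit vertex 7 (distance=1)
    Update dist[1] = 8
    Update dist[3] = 2

Step 3: Shortest path: 8 -> 7
Total weight: 1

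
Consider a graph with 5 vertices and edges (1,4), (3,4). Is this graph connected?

Step 1: Build adjacency list from edges:
  1: 4
  2: (none)
  3: 4
  4: 1, 3
  5: (none)

Step 2: Run BFS/DFS from vertex 1:
  Visited: {1, 4, 3}
  Reached 3 of 5 vertices

Step 3: Only 3 of 5 vertices reached. Graph is disconnected.
Connected components: {1, 3, 4}, {2}, {5}
Answer: No, the graph is not connected (3 components).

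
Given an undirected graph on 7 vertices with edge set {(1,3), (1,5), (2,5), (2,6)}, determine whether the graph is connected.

Step 1: Build adjacency list from edges:
  1: 3, 5
  2: 5, 6
  3: 1
  4: (none)
  5: 1, 2
  6: 2
  7: (none)

Step 2: Run BFS/DFS from vertex 1:
  Visited: {1, 3, 5, 2, 6}
  Reached 5 of 7 vertices

Step 3: Only 5 of 7 vertices reached. Graph is disconnected.
Connected components: {1, 2, 3, 5, 6}, {4}, {7}
Answer: No, the graph is not connected (3 components).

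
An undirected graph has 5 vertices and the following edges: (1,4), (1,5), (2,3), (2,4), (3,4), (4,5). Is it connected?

Step 1: Build adjacency list from edges:
  1: 4, 5
  2: 3, 4
  3: 2, 4
  4: 1, 2, 3, 5
  5: 1, 4

Step 2: Run BFS/DFS from vertex 1:
  Visited: {1, 4, 5, 2, 3}
  Reached 5 of 5 vertices

Step 3: All 5 vertices reached from vertex 1, so the graph is connected.
Answer: Yes, the graph is connected.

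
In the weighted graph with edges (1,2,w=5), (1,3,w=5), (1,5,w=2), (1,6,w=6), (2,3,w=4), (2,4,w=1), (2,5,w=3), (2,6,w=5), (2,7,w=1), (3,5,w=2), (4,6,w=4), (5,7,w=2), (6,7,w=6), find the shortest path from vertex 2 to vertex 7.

Step 1: Build adjacency list with weights:
  1: 2(w=5), 3(w=5), 5(w=2), 6(w=6)
  2: 1(w=5), 3(w=4), 4(w=1), 5(w=3), 6(w=5), 7(w=1)
  3: 1(w=5), 2(w=4), 5(w=2)
  4: 2(w=1), 6(w=4)
  5: 1(w=2), 2(w=3), 3(w=2), 7(w=2)
  6: 1(w=6), 2(w=5), 4(w=4), 7(w=6)
  7: 2(w=1), 5(w=2), 6(w=6)

Step 2: Apply Dijkstra's algorithm from vertex 2:
  Visit vertex 2 (distance=0)
    Update dist[1] = 5
    Update dist[3] = 4
    Update dist[4] = 1
    Update dist[5] = 3
    Update dist[6] = 5
    Update dist[7] = 1
  Visit vertex 4 (distance=1)
  Visit vertex 7 (distance=1)

Step 3: Shortest path: 2 -> 7
Total weight: 1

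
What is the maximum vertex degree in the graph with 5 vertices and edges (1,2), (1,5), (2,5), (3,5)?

Step 1: Count edges incident to each vertex:
  deg(1) = 2 (neighbors: 2, 5)
  deg(2) = 2 (neighbors: 1, 5)
  deg(3) = 1 (neighbors: 5)
  deg(4) = 0 (neighbors: none)
  deg(5) = 3 (neighbors: 1, 2, 3)

Step 2: Find maximum:
  max(2, 2, 1, 0, 3) = 3 (vertex 5)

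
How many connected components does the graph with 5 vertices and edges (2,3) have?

Step 1: Build adjacency list from edges:
  1: (none)
  2: 3
  3: 2
  4: (none)
  5: (none)

Step 2: Run BFS/DFS from vertex 1:
  Visited: {1}
  Reached 1 of 5 vertices

Step 3: Only 1 of 5 vertices reached. Graph is disconnected.
Connected components: {1}, {2, 3}, {4}, {5}
Number of connected components: 4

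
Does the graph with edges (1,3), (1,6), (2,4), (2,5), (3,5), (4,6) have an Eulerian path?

Step 1: Find the degree of each vertex:
  deg(1) = 2
  deg(2) = 2
  deg(3) = 2
  deg(4) = 2
  deg(5) = 2
  deg(6) = 2

Step 2: Count vertices with odd degree:
  All vertices have even degree (0 odd-degree vertices)

Step 3: Apply Euler's theorem:
  - Eulerian circuit exists iff graph is connected and all vertices have even degree
  - Eulerian path exists iff graph is connected and has 0 or 2 odd-degree vertices

Graph is connected with 0 odd-degree vertices.
Both Eulerian circuit and Eulerian path exist.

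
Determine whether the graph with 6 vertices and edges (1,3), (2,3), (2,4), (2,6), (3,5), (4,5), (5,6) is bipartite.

Step 1: Attempt 2-coloring using BFS:
  Start at vertex 1, assign color 0
  Color vertex 3 with color 1 (neighbor of 1)
  Color vertex 2 with color 0 (neighbor of 3)
  Color vertex 5 with color 0 (neighbor of 3)
  Color vertex 4 with color 1 (neighbor of 2)
  Color vertex 6 with color 1 (neighbor of 2)

Step 2: 2-coloring succeeded. No conflicts found.
  Set A (color 0): {1, 2, 5}
  Set B (color 1): {3, 4, 6}

The graph is bipartite with partition {1, 2, 5}, {3, 4, 6}.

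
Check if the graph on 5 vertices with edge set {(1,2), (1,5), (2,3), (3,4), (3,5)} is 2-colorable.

Step 1: Attempt 2-coloring using BFS:
  Start at vertex 1, assign color 0
  Color vertex 2 with color 1 (neighbor of 1)
  Color vertex 5 with color 1 (neighbor of 1)
  Color vertex 3 with color 0 (neighbor of 2)
  Color vertex 4 with color 1 (neighbor of 3)

Step 2: 2-coloring succeeded. No conflicts found.
  Set A (color 0): {1, 3}
  Set B (color 1): {2, 4, 5}

The graph is bipartite with partition {1, 3}, {2, 4, 5}.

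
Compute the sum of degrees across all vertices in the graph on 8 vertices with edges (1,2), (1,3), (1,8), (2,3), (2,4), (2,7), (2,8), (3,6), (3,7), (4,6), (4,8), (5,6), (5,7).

Step 1: Count edges incident to each vertex:
  deg(1) = 3 (neighbors: 2, 3, 8)
  deg(2) = 5 (neighbors: 1, 3, 4, 7, 8)
  deg(3) = 4 (neighbors: 1, 2, 6, 7)
  deg(4) = 3 (neighbors: 2, 6, 8)
  deg(5) = 2 (neighbors: 6, 7)
  deg(6) = 3 (neighbors: 3, 4, 5)
  deg(7) = 3 (neighbors: 2, 3, 5)
  deg(8) = 3 (neighbors: 1, 2, 4)

Step 2: Sum all degrees:
  3 + 5 + 4 + 3 + 2 + 3 + 3 + 3 = 26

Verification: sum of degrees = 2 * |E| = 2 * 13 = 26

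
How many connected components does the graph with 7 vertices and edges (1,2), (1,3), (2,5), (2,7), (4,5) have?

Step 1: Build adjacency list from edges:
  1: 2, 3
  2: 1, 5, 7
  3: 1
  4: 5
  5: 2, 4
  6: (none)
  7: 2

Step 2: Run BFS/DFS from vertex 1:
  Visited: {1, 2, 3, 5, 7, 4}
  Reached 6 of 7 vertices

Step 3: Only 6 of 7 vertices reached. Graph is disconnected.
Connected components: {1, 2, 3, 4, 5, 7}, {6}
Number of connected components: 2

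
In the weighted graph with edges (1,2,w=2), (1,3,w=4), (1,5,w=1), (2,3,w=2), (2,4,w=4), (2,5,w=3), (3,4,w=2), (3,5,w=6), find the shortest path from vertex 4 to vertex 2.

Step 1: Build adjacency list with weights:
  1: 2(w=2), 3(w=4), 5(w=1)
  2: 1(w=2), 3(w=2), 4(w=4), 5(w=3)
  3: 1(w=4), 2(w=2), 4(w=2), 5(w=6)
  4: 2(w=4), 3(w=2)
  5: 1(w=1), 2(w=3), 3(w=6)

Step 2: Apply Dijkstra's algorithm from vertex 4:
  Visit vertex 4 (distance=0)
    Update dist[2] = 4
    Update dist[3] = 2
  Visit vertex 3 (distance=2)
    Update dist[1] = 6
    Update dist[5] = 8
  Visit vertex 2 (distance=4)
    Update dist[5] = 7

Step 3: Shortest path: 4 -> 2
Total weight: 4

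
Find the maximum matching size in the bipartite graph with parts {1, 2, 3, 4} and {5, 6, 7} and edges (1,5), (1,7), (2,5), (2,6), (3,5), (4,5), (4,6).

Step 1: List the neighbors of each left vertex:
  1: 5, 7
  2: 5, 6
  3: 5
  4: 5, 6

Step 2: Greedily match left vertices, then look for augmenting paths:
  Match 1 -- 7
  Match 2 -- 6
  Match 3 -- 5
  No augmenting path remains.

Step 3: Verify this is maximum:
  Matching size 3 = min(|L|, |R|) = min(4, 3), which is an upper bound, so this matching is maximum.

Maximum matching: {(1,7), (2,6), (3,5)}
Size: 3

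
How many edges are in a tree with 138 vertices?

A tree on n vertices always has exactly n - 1 edges.
For n = 138: edges = 138 - 1 = 137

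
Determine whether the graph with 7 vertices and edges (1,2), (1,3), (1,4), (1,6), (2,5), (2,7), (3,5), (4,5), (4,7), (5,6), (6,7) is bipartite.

Step 1: Attempt 2-coloring using BFS:
  Start at vertex 1, assign color 0
  Color vertex 2 with color 1 (neighbor of 1)
  Color vertex 3 with color 1 (neighbor of 1)
  Color vertex 4 with color 1 (neighbor of 1)
  Color vertex 6 with color 1 (neighbor of 1)
  Color vertex 5 with color 0 (neighbor of 2)
  Color vertex 7 with color 0 (neighbor of 2)

Step 2: 2-coloring succeeded. No conflicts found.
  Set A (color 0): {1, 5, 7}
  Set B (color 1): {2, 3, 4, 6}

The graph is bipartite with partition {1, 5, 7}, {2, 3, 4, 6}.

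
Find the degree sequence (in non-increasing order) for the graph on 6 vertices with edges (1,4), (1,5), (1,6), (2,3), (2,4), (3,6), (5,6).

Step 1: Count edges incident to each vertex:
  deg(1) = 3 (neighbors: 4, 5, 6)
  deg(2) = 2 (neighbors: 3, 4)
  deg(3) = 2 (neighbors: 2, 6)
  deg(4) = 2 (neighbors: 1, 2)
  deg(5) = 2 (neighbors: 1, 6)
  deg(6) = 3 (neighbors: 1, 3, 5)

Step 2: Sort degrees in non-increasing order:
  Degrees: [3, 2, 2, 2, 2, 3] -> sorted: [3, 3, 2, 2, 2, 2]

Degree sequence: [3, 3, 2, 2, 2, 2]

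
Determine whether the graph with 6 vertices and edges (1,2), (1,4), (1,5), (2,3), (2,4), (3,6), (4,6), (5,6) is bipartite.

Step 1: Attempt 2-coloring using BFS:
  Start at vertex 1, assign color 0
  Color vertex 2 with color 1 (neighbor of 1)
  Color vertex 4 with color 1 (neighbor of 1)
  Color vertex 5 with color 1 (neighbor of 1)
  Color vertex 3 with color 0 (neighbor of 2)

Step 2: Conflict found! Vertices 2 and 4 are adjacent but have the same color.
This means the graph contains an odd cycle.

The graph is NOT bipartite.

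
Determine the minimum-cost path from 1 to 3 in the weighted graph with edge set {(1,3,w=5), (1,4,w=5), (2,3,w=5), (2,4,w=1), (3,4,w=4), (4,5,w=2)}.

Step 1: Build adjacency list with weights:
  1: 3(w=5), 4(w=5)
  2: 3(w=5), 4(w=1)
  3: 1(w=5), 2(w=5), 4(w=4)
  4: 1(w=5), 2(w=1), 3(w=4), 5(w=2)
  5: 4(w=2)

Step 2: Apply Dijkstra's algorithm from vertex 1:
  Visit vertex 1 (distance=0)
    Update dist[3] = 5
    Update dist[4] = 5
  Visit vertex 3 (distance=5)
    Update dist[2] = 10

Step 3: Shortest path: 1 -> 3
Total weight: 5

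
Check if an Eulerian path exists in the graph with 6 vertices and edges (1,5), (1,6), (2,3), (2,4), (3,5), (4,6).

Step 1: Find the degree of each vertex:
  deg(1) = 2
  deg(2) = 2
  deg(3) = 2
  deg(4) = 2
  deg(5) = 2
  deg(6) = 2

Step 2: Count vertices with odd degree:
  All vertices have even degree (0 odd-degree vertices)

Step 3: Apply Euler's theorem:
  - Eulerian circuit exists iff graph is connected and all vertices have even degree
  - Eulerian path exists iff graph is connected and has 0 or 2 odd-degree vertices

Graph is connected with 0 odd-degree vertices.
Both Eulerian circuit and Eulerian path exist.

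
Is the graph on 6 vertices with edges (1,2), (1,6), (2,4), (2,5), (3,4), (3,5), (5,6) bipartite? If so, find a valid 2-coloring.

Step 1: Attempt 2-coloring using BFS:
  Start at vertex 1, assign color 0
  Color vertex 2 with color 1 (neighbor of 1)
  Color vertex 6 with color 1 (neighbor of 1)
  Color vertex 4 with color 0 (neighbor of 2)
  Color vertex 5 with color 0 (neighbor of 2)
  Color vertex 3 with color 1 (neighbor of 4)

Step 2: 2-coloring succeeded. No conflicts found.
  Set A (color 0): {1, 4, 5}
  Set B (color 1): {2, 3, 6}

The graph is bipartite with partition {1, 4, 5}, {2, 3, 6}.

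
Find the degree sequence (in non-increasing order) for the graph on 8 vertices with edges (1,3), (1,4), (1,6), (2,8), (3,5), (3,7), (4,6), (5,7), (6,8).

Step 1: Count edges incident to each vertex:
  deg(1) = 3 (neighbors: 3, 4, 6)
  deg(2) = 1 (neighbors: 8)
  deg(3) = 3 (neighbors: 1, 5, 7)
  deg(4) = 2 (neighbors: 1, 6)
  deg(5) = 2 (neighbors: 3, 7)
  deg(6) = 3 (neighbors: 1, 4, 8)
  deg(7) = 2 (neighbors: 3, 5)
  deg(8) = 2 (neighbors: 2, 6)

Step 2: Sort degrees in non-increasing order:
  Degrees: [3, 1, 3, 2, 2, 3, 2, 2] -> sorted: [3, 3, 3, 2, 2, 2, 2, 1]

Degree sequence: [3, 3, 3, 2, 2, 2, 2, 1]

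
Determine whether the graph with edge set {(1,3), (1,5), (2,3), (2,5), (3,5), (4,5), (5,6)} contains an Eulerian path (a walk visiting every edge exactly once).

Step 1: Find the degree of each vertex:
  deg(1) = 2
  deg(2) = 2
  deg(3) = 3
  deg(4) = 1
  deg(5) = 5
  deg(6) = 1

Step 2: Count vertices with odd degree:
  Odd-degree vertices: 3, 4, 5, 6 (4 total)

Step 3: Apply Euler's theorem:
  - Eulerian circuit exists iff graph is connected and all vertices have even degree
  - Eulerian path exists iff graph is connected and has 0 or 2 odd-degree vertices

Graph has 4 odd-degree vertices (need 0 or 2).
Neither Eulerian path nor Eulerian circuit exists.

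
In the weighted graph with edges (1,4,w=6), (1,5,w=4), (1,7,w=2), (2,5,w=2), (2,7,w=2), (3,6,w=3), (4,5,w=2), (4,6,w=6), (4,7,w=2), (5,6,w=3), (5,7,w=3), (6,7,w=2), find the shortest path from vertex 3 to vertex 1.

Step 1: Build adjacency list with weights:
  1: 4(w=6), 5(w=4), 7(w=2)
  2: 5(w=2), 7(w=2)
  3: 6(w=3)
  4: 1(w=6), 5(w=2), 6(w=6), 7(w=2)
  5: 1(w=4), 2(w=2), 4(w=2), 6(w=3), 7(w=3)
  6: 3(w=3), 4(w=6), 5(w=3), 7(w=2)
  7: 1(w=2), 2(w=2), 4(w=2), 5(w=3), 6(w=2)

Step 2: Apply Dijkstra's algorithm from vertex 3:
  Visit vertex 3 (distance=0)
    Update dist[6] = 3
  Visit vertex 6 (distance=3)
    Update dist[4] = 9
    Update dist[5] = 6
    Update dist[7] = 5
  Visit vertex 7 (distance=5)
    Update dist[1] = 7
    Update dist[2] = 7
    Update dist[4] = 7
  Visit vertex 5 (distance=6)
  Visit vertex 1 (distance=7)

Step 3: Shortest path: 3 -> 6 -> 7 -> 1
Total weight: 3 + 2 + 2 = 7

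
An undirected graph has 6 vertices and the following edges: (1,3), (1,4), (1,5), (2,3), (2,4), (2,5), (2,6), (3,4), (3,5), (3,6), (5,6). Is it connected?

Step 1: Build adjacency list from edges:
  1: 3, 4, 5
  2: 3, 4, 5, 6
  3: 1, 2, 4, 5, 6
  4: 1, 2, 3
  5: 1, 2, 3, 6
  6: 2, 3, 5

Step 2: Run BFS/DFS from vertex 1:
  Visited: {1, 3, 4, 5, 2, 6}
  Reached 6 of 6 vertices

Step 3: All 6 vertices reached from vertex 1, so the graph is connected.
Answer: Yes, the graph is connected.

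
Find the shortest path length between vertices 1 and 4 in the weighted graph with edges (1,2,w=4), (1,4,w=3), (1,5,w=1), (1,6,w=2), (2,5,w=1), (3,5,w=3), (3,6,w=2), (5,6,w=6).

Step 1: Build adjacency list with weights:
  1: 2(w=4), 4(w=3), 5(w=1), 6(w=2)
  2: 1(w=4), 5(w=1)
  3: 5(w=3), 6(w=2)
  4: 1(w=3)
  5: 1(w=1), 2(w=1), 3(w=3), 6(w=6)
  6: 1(w=2), 3(w=2), 5(w=6)

Step 2: Apply Dijkstra's algorithm from vertex 1:
  Visit vertex 1 (distance=0)
    Update dist[2] = 4
    Update dist[4] = 3
    Update dist[5] = 1
    Update dist[6] = 2
  Visit vertex 5 (distance=1)
    Update dist[2] = 2
    Update dist[3] = 4
  Visit vertex 2 (distance=2)
  Visit vertex 6 (distance=2)
  Visit vertex 4 (distance=3)

Step 3: Shortest path: 1 -> 4
Total weight: 3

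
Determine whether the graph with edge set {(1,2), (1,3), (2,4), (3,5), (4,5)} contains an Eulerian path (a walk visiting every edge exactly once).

Step 1: Find the degree of each vertex:
  deg(1) = 2
  deg(2) = 2
  deg(3) = 2
  deg(4) = 2
  deg(5) = 2

Step 2: Count vertices with odd degree:
  All vertices have even degree (0 odd-degree vertices)

Step 3: Apply Euler's theorem:
  - Eulerian circuit exists iff graph is connected and all vertices have even degree
  - Eulerian path exists iff graph is connected and has 0 or 2 odd-degree vertices

Graph is connected with 0 odd-degree vertices.
Both Eulerian circuit and Eulerian path exist.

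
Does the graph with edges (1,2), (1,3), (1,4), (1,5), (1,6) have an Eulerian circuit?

Step 1: Find the degree of each vertex:
  deg(1) = 5
  deg(2) = 1
  deg(3) = 1
  deg(4) = 1
  deg(5) = 1
  deg(6) = 1

Step 2: Count vertices with odd degree:
  Odd-degree vertices: 1, 2, 3, 4, 5, 6 (6 total)

Step 3: Apply Euler's theorem:
  - Eulerian circuit exists iff graph is connected and all vertices have even degree
  - Eulerian path exists iff graph is connected and has 0 or 2 odd-degree vertices

Graph has 6 odd-degree vertices (need 0 or 2).
Neither Eulerian path nor Eulerian circuit exists.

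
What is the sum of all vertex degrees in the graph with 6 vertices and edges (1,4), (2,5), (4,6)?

Step 1: Count edges incident to each vertex:
  deg(1) = 1 (neighbors: 4)
  deg(2) = 1 (neighbors: 5)
  deg(3) = 0 (neighbors: none)
  deg(4) = 2 (neighbors: 1, 6)
  deg(5) = 1 (neighbors: 2)
  deg(6) = 1 (neighbors: 4)

Step 2: Sum all degrees:
  1 + 1 + 0 + 2 + 1 + 1 = 6

Verification: sum of degrees = 2 * |E| = 2 * 3 = 6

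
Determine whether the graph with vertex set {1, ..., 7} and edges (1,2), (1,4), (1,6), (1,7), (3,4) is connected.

Step 1: Build adjacency list from edges:
  1: 2, 4, 6, 7
  2: 1
  3: 4
  4: 1, 3
  5: (none)
  6: 1
  7: 1

Step 2: Run BFS/DFS from vertex 1:
  Visited: {1, 2, 4, 6, 7, 3}
  Reached 6 of 7 vertices

Step 3: Only 6 of 7 vertices reached. Graph is disconnected.
Connected components: {1, 2, 3, 4, 6, 7}, {5}
Answer: No, the graph is not connected (2 components).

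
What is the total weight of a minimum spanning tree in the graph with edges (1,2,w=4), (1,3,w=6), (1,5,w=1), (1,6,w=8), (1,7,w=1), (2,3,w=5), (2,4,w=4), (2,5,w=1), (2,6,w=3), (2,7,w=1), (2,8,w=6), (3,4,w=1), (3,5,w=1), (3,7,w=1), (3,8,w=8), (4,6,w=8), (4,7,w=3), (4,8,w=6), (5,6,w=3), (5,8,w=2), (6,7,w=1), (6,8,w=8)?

Apply Kruskal's algorithm (sort edges by weight, add if no cycle):

Sorted edges by weight:
  (1,5) w=1
  (1,7) w=1
  (2,5) w=1
  (2,7) w=1
  (3,5) w=1
  (3,4) w=1
  (3,7) w=1
  (6,7) w=1
  (5,8) w=2
  (2,6) w=3
  (4,7) w=3
  (5,6) w=3
  (1,2) w=4
  (2,4) w=4
  (2,3) w=5
  (1,3) w=6
  (2,8) w=6
  (4,8) w=6
  (1,6) w=8
  (3,8) w=8
  (4,6) w=8
  (6,8) w=8

Add edge (1,5) w=1 -- no cycle. Running total: 1
Add edge (1,7) w=1 -- no cycle. Running total: 2
Add edge (2,5) w=1 -- no cycle. Running total: 3
Skip edge (2,7) w=1 -- would create cycle
Add edge (3,5) w=1 -- no cycle. Running total: 4
Add edge (3,4) w=1 -- no cycle. Running total: 5
Skip edge (3,7) w=1 -- would create cycle
Add edge (6,7) w=1 -- no cycle. Running total: 6
Add edge (5,8) w=2 -- no cycle. Running total: 8

MST edges: (1,5,w=1), (1,7,w=1), (2,5,w=1), (3,5,w=1), (3,4,w=1), (6,7,w=1), (5,8,w=2)
Total MST weight: 1 + 1 + 1 + 1 + 1 + 1 + 2 = 8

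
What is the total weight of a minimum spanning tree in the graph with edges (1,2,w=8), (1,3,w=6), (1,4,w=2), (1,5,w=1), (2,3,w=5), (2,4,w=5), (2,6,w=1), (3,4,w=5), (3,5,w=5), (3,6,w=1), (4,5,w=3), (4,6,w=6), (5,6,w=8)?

Apply Kruskal's algorithm (sort edges by weight, add if no cycle):

Sorted edges by weight:
  (1,5) w=1
  (2,6) w=1
  (3,6) w=1
  (1,4) w=2
  (4,5) w=3
  (2,3) w=5
  (2,4) w=5
  (3,4) w=5
  (3,5) w=5
  (1,3) w=6
  (4,6) w=6
  (1,2) w=8
  (5,6) w=8

Add edge (1,5) w=1 -- no cycle. Running total: 1
Add edge (2,6) w=1 -- no cycle. Running total: 2
Add edge (3,6) w=1 -- no cycle. Running total: 3
Add edge (1,4) w=2 -- no cycle. Running total: 5
Skip edge (4,5) w=3 -- would create cycle
Skip edge (2,3) w=5 -- would create cycle
Add edge (2,4) w=5 -- no cycle. Running total: 10

MST edges: (1,5,w=1), (2,6,w=1), (3,6,w=1), (1,4,w=2), (2,4,w=5)
Total MST weight: 1 + 1 + 1 + 2 + 5 = 10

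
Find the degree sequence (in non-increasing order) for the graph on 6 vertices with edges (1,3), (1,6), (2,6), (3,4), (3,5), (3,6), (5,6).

Step 1: Count edges incident to each vertex:
  deg(1) = 2 (neighbors: 3, 6)
  deg(2) = 1 (neighbors: 6)
  deg(3) = 4 (neighbors: 1, 4, 5, 6)
  deg(4) = 1 (neighbors: 3)
  deg(5) = 2 (neighbors: 3, 6)
  deg(6) = 4 (neighbors: 1, 2, 3, 5)

Step 2: Sort degrees in non-increasing order:
  Degrees: [2, 1, 4, 1, 2, 4] -> sorted: [4, 4, 2, 2, 1, 1]

Degree sequence: [4, 4, 2, 2, 1, 1]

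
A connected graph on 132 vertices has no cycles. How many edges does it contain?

A tree on n vertices always has exactly n - 1 edges.
For n = 132: edges = 132 - 1 = 131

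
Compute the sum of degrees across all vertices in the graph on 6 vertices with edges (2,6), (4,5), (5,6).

Step 1: Count edges incident to each vertex:
  deg(1) = 0 (neighbors: none)
  deg(2) = 1 (neighbors: 6)
  deg(3) = 0 (neighbors: none)
  deg(4) = 1 (neighbors: 5)
  deg(5) = 2 (neighbors: 4, 6)
  deg(6) = 2 (neighbors: 2, 5)

Step 2: Sum all degrees:
  0 + 1 + 0 + 1 + 2 + 2 = 6

Verification: sum of degrees = 2 * |E| = 2 * 3 = 6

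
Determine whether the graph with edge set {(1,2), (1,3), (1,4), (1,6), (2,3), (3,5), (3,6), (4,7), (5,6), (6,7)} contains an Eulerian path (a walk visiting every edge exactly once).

Step 1: Find the degree of each vertex:
  deg(1) = 4
  deg(2) = 2
  deg(3) = 4
  deg(4) = 2
  deg(5) = 2
  deg(6) = 4
  deg(7) = 2

Step 2: Count vertices with odd degree:
  All vertices have even degree (0 odd-degree vertices)

Step 3: Apply Euler's theorem:
  - Eulerian circuit exists iff graph is connected and all vertices have even degree
  - Eulerian path exists iff graph is connected and has 0 or 2 odd-degree vertices

Graph is connected with 0 odd-degree vertices.
Both Eulerian circuit and Eulerian path exist.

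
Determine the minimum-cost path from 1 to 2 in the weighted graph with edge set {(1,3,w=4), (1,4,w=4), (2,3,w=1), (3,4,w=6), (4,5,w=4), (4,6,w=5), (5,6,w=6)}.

Step 1: Build adjacency list with weights:
  1: 3(w=4), 4(w=4)
  2: 3(w=1)
  3: 1(w=4), 2(w=1), 4(w=6)
  4: 1(w=4), 3(w=6), 5(w=4), 6(w=5)
  5: 4(w=4), 6(w=6)
  6: 4(w=5), 5(w=6)

Step 2: Apply Dijkstra's algorithm from vertex 1:
  Visit vertex 1 (distance=0)
    Update dist[3] = 4
    Update dist[4] = 4
  Visit vertex 3 (distance=4)
    Update dist[2] = 5
  Visit vertex 4 (distance=4)
    Update dist[5] = 8
    Update dist[6] = 9
  Visit vertex 2 (distance=5)

Step 3: Shortest path: 1 -> 3 -> 2
Total weight: 4 + 1 = 5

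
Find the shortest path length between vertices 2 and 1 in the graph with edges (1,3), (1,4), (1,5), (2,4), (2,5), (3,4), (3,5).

Step 1: Build adjacency list:
  1: 3, 4, 5
  2: 4, 5
  3: 1, 4, 5
  4: 1, 2, 3
  5: 1, 2, 3

Step 2: BFS from vertex 2 to find shortest path to 1:
  vertex 4 reached at distance 1
  vertex 5 reached at distance 1
  vertex 1 reached at distance 2

Step 3: Shortest path: 2 -> 5 -> 1
Path length: 2 edges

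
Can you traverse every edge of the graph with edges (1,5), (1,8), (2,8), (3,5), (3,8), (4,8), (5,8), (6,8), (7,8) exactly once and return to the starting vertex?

Step 1: Find the degree of each vertex:
  deg(1) = 2
  deg(2) = 1
  deg(3) = 2
  deg(4) = 1
  deg(5) = 3
  deg(6) = 1
  deg(7) = 1
  deg(8) = 7

Step 2: Count vertices with odd degree:
  Odd-degree vertices: 2, 4, 5, 6, 7, 8 (6 total)

Step 3: Apply Euler's theorem:
  - Eulerian circuit exists iff graph is connected and all vertices have even degree
  - Eulerian path exists iff graph is connected and has 0 or 2 odd-degree vertices

Graph has 6 odd-degree vertices (need 0 or 2).
Neither Eulerian path nor Eulerian circuit exists.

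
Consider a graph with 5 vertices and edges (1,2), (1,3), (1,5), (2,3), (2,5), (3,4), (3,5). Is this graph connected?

Step 1: Build adjacency list from edges:
  1: 2, 3, 5
  2: 1, 3, 5
  3: 1, 2, 4, 5
  4: 3
  5: 1, 2, 3

Step 2: Run BFS/DFS from vertex 1:
  Visited: {1, 2, 3, 5, 4}
  Reached 5 of 5 vertices

Step 3: All 5 vertices reached from vertex 1, so the graph is connected.
Answer: Yes, the graph is connected.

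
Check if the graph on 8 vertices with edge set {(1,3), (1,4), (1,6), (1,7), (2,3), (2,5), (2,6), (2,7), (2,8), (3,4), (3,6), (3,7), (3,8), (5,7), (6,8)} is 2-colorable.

Step 1: Attempt 2-coloring using BFS:
  Start at vertex 1, assign color 0
  Color vertex 3 with color 1 (neighbor of 1)
  Color vertex 4 with color 1 (neighbor of 1)
  Color vertex 6 with color 1 (neighbor of 1)
  Color vertex 7 with color 1 (neighbor of 1)
  Color vertex 2 with color 0 (neighbor of 3)

Step 2: Conflict found! Vertices 3 and 4 are adjacent but have the same color.
This means the graph contains an odd cycle.

The graph is NOT bipartite.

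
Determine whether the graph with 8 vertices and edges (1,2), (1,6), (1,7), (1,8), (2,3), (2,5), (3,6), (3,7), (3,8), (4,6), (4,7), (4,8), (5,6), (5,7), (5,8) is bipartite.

Step 1: Attempt 2-coloring using BFS:
  Start at vertex 1, assign color 0
  Color vertex 2 with color 1 (neighbor of 1)
  Color vertex 6 with color 1 (neighbor of 1)
  Color vertex 7 with color 1 (neighbor of 1)
  Color vertex 8 with color 1 (neighbor of 1)
  Color vertex 3 with color 0 (neighbor of 2)
  Color vertex 5 with color 0 (neighbor of 2)
  Color vertex 4 with color 0 (neighbor of 6)

Step 2: 2-coloring succeeded. No conflicts found.
  Set A (color 0): {1, 3, 4, 5}
  Set B (color 1): {2, 6, 7, 8}

The graph is bipartite with partition {1, 3, 4, 5}, {2, 6, 7, 8}.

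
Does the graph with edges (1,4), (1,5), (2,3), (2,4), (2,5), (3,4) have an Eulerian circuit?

Step 1: Find the degree of each vertex:
  deg(1) = 2
  deg(2) = 3
  deg(3) = 2
  deg(4) = 3
  deg(5) = 2

Step 2: Count vertices with odd degree:
  Odd-degree vertices: 2, 4 (2 total)

Step 3: Apply Euler's theorem:
  - Eulerian circuit exists iff graph is connected and all vertices have even degree
  - Eulerian path exists iff graph is connected and has 0 or 2 odd-degree vertices

Graph is connected with exactly 2 odd-degree vertices (2, 4).
Eulerian path exists (starting and ending at the odd-degree vertices), but no Eulerian circuit.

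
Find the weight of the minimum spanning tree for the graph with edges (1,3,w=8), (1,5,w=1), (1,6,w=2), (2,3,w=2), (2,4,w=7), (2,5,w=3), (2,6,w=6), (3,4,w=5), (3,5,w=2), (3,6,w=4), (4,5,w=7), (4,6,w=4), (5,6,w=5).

Apply Kruskal's algorithm (sort edges by weight, add if no cycle):

Sorted edges by weight:
  (1,5) w=1
  (1,6) w=2
  (2,3) w=2
  (3,5) w=2
  (2,5) w=3
  (3,6) w=4
  (4,6) w=4
  (3,4) w=5
  (5,6) w=5
  (2,6) w=6
  (2,4) w=7
  (4,5) w=7
  (1,3) w=8

Add edge (1,5) w=1 -- no cycle. Running total: 1
Add edge (1,6) w=2 -- no cycle. Running total: 3
Add edge (2,3) w=2 -- no cycle. Running total: 5
Add edge (3,5) w=2 -- no cycle. Running total: 7
Skip edge (2,5) w=3 -- would create cycle
Skip edge (3,6) w=4 -- would create cycle
Add edge (4,6) w=4 -- no cycle. Running total: 11

MST edges: (1,5,w=1), (1,6,w=2), (2,3,w=2), (3,5,w=2), (4,6,w=4)
Total MST weight: 1 + 2 + 2 + 2 + 4 = 11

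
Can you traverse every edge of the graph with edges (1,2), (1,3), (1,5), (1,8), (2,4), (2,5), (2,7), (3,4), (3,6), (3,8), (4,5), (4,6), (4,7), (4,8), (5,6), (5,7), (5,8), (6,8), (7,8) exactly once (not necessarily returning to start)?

Step 1: Find the degree of each vertex:
  deg(1) = 4
  deg(2) = 4
  deg(3) = 4
  deg(4) = 6
  deg(5) = 6
  deg(6) = 4
  deg(7) = 4
  deg(8) = 6

Step 2: Count vertices with odd degree:
  All vertices have even degree (0 odd-degree vertices)

Step 3: Apply Euler's theorem:
  - Eulerian circuit exists iff graph is connected and all vertices have even degree
  - Eulerian path exists iff graph is connected and has 0 or 2 odd-degree vertices

Graph is connected with 0 odd-degree vertices.
Both Eulerian circuit and Eulerian path exist.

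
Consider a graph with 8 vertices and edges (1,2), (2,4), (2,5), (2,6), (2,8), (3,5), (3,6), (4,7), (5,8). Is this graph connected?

Step 1: Build adjacency list from edges:
  1: 2
  2: 1, 4, 5, 6, 8
  3: 5, 6
  4: 2, 7
  5: 2, 3, 8
  6: 2, 3
  7: 4
  8: 2, 5

Step 2: Run BFS/DFS from vertex 1:
  Visited: {1, 2, 4, 5, 6, 8, 7, 3}
  Reached 8 of 8 vertices

Step 3: All 8 vertices reached from vertex 1, so the graph is connected.
Answer: Yes, the graph is connected.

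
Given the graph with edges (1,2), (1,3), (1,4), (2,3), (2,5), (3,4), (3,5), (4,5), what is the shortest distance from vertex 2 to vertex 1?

Step 1: Build adjacency list:
  1: 2, 3, 4
  2: 1, 3, 5
  3: 1, 2, 4, 5
  4: 1, 3, 5
  5: 2, 3, 4

Step 2: BFS from vertex 2 to find shortest path to 1:
  vertex 1 reached at distance 1

Step 3: Shortest path: 2 -> 1
Path length: 1 edge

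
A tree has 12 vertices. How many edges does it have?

A tree on n vertices always has exactly n - 1 edges.
For n = 12: edges = 12 - 1 = 11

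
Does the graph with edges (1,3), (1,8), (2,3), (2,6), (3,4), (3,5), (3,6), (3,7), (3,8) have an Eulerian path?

Step 1: Find the degree of each vertex:
  deg(1) = 2
  deg(2) = 2
  deg(3) = 7
  deg(4) = 1
  deg(5) = 1
  deg(6) = 2
  deg(7) = 1
  deg(8) = 2

Step 2: Count vertices with odd degree:
  Odd-degree vertices: 3, 4, 5, 7 (4 total)

Step 3: Apply Euler's theorem:
  - Eulerian circuit exists iff graph is connected and all vertices have even degree
  - Eulerian path exists iff graph is connected and has 0 or 2 odd-degree vertices

Graph has 4 odd-degree vertices (need 0 or 2).
Neither Eulerian path nor Eulerian circuit exists.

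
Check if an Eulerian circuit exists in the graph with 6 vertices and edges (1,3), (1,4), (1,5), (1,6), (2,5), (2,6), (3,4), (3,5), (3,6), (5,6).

Step 1: Find the degree of each vertex:
  deg(1) = 4
  deg(2) = 2
  deg(3) = 4
  deg(4) = 2
  deg(5) = 4
  deg(6) = 4

Step 2: Count vertices with odd degree:
  All vertices have even degree (0 odd-degree vertices)

Step 3: Apply Euler's theorem:
  - Eulerian circuit exists iff graph is connected and all vertices have even degree
  - Eulerian path exists iff graph is connected and has 0 or 2 odd-degree vertices

Graph is connected with 0 odd-degree vertices.
Both Eulerian circuit and Eulerian path exist.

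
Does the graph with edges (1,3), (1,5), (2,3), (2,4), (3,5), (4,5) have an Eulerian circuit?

Step 1: Find the degree of each vertex:
  deg(1) = 2
  deg(2) = 2
  deg(3) = 3
  deg(4) = 2
  deg(5) = 3

Step 2: Count vertices with odd degree:
  Odd-degree vertices: 3, 5 (2 total)

Step 3: Apply Euler's theorem:
  - Eulerian circuit exists iff graph is connected and all vertices have even degree
  - Eulerian path exists iff graph is connected and has 0 or 2 odd-degree vertices

Graph is connected with exactly 2 odd-degree vertices (3, 5).
Eulerian path exists (starting and ending at the odd-degree vertices), but no Eulerian circuit.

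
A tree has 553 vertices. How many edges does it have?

A tree on n vertices always has exactly n - 1 edges.
For n = 553: edges = 553 - 1 = 552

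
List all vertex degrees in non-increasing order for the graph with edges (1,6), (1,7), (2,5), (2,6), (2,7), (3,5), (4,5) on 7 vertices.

Step 1: Count edges incident to each vertex:
  deg(1) = 2 (neighbors: 6, 7)
  deg(2) = 3 (neighbors: 5, 6, 7)
  deg(3) = 1 (neighbors: 5)
  deg(4) = 1 (neighbors: 5)
  deg(5) = 3 (neighbors: 2, 3, 4)
  deg(6) = 2 (neighbors: 1, 2)
  deg(7) = 2 (neighbors: 1, 2)

Step 2: Sort degrees in non-increasing order:
  Degrees: [2, 3, 1, 1, 3, 2, 2] -> sorted: [3, 3, 2, 2, 2, 1, 1]

Degree sequence: [3, 3, 2, 2, 2, 1, 1]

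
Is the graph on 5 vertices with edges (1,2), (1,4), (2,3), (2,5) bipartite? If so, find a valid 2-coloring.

Step 1: Attempt 2-coloring using BFS:
  Start at vertex 1, assign color 0
  Color vertex 2 with color 1 (neighbor of 1)
  Color vertex 4 with color 1 (neighbor of 1)
  Color vertex 3 with color 0 (neighbor of 2)
  Color vertex 5 with color 0 (neighbor of 2)

Step 2: 2-coloring succeeded. No conflicts found.
  Set A (color 0): {1, 3, 5}
  Set B (color 1): {2, 4}

The graph is bipartite with partition {1, 3, 5}, {2, 4}.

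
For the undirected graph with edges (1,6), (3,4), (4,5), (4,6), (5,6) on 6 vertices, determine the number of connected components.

Step 1: Build adjacency list from edges:
  1: 6
  2: (none)
  3: 4
  4: 3, 5, 6
  5: 4, 6
  6: 1, 4, 5

Step 2: Run BFS/DFS from vertex 1:
  Visited: {1, 6, 4, 5, 3}
  Reached 5 of 6 vertices

Step 3: Only 5 of 6 vertices reached. Graph is disconnected.
Connected components: {1, 3, 4, 5, 6}, {2}
Number of connected components: 2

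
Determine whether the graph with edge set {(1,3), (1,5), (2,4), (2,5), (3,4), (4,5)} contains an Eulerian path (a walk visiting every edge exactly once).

Step 1: Find the degree of each vertex:
  deg(1) = 2
  deg(2) = 2
  deg(3) = 2
  deg(4) = 3
  deg(5) = 3

Step 2: Count vertices with odd degree:
  Odd-degree vertices: 4, 5 (2 total)

Step 3: Apply Euler's theorem:
  - Eulerian circuit exists iff graph is connected and all vertices have even degree
  - Eulerian path exists iff graph is connected and has 0 or 2 odd-degree vertices

Graph is connected with exactly 2 odd-degree vertices (4, 5).
Eulerian path exists (starting and ending at the odd-degree vertices), but no Eulerian circuit.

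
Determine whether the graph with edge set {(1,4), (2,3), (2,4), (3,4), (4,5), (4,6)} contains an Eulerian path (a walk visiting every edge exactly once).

Step 1: Find the degree of each vertex:
  deg(1) = 1
  deg(2) = 2
  deg(3) = 2
  deg(4) = 5
  deg(5) = 1
  deg(6) = 1

Step 2: Count vertices with odd degree:
  Odd-degree vertices: 1, 4, 5, 6 (4 total)

Step 3: Apply Euler's theorem:
  - Eulerian circuit exists iff graph is connected and all vertices have even degree
  - Eulerian path exists iff graph is connected and has 0 or 2 odd-degree vertices

Graph has 4 odd-degree vertices (need 0 or 2).
Neither Eulerian path nor Eulerian circuit exists.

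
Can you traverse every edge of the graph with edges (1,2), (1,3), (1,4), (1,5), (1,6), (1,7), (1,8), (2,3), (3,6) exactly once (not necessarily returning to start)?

Step 1: Find the degree of each vertex:
  deg(1) = 7
  deg(2) = 2
  deg(3) = 3
  deg(4) = 1
  deg(5) = 1
  deg(6) = 2
  deg(7) = 1
  deg(8) = 1

Step 2: Count vertices with odd degree:
  Odd-degree vertices: 1, 3, 4, 5, 7, 8 (6 total)

Step 3: Apply Euler's theorem:
  - Eulerian circuit exists iff graph is connected and all vertices have even degree
  - Eulerian path exists iff graph is connected and has 0 or 2 odd-degree vertices

Graph has 6 odd-degree vertices (need 0 or 2).
Neither Eulerian path nor Eulerian circuit exists.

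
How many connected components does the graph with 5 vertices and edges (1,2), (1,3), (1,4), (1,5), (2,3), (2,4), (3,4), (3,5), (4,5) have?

Step 1: Build adjacency list from edges:
  1: 2, 3, 4, 5
  2: 1, 3, 4
  3: 1, 2, 4, 5
  4: 1, 2, 3, 5
  5: 1, 3, 4

Step 2: Run BFS/DFS from vertex 1:
  Visited: {1, 2, 3, 4, 5}
  Reached 5 of 5 vertices

Step 3: All 5 vertices reached from vertex 1, so the graph is connected.
Number of connected components: 1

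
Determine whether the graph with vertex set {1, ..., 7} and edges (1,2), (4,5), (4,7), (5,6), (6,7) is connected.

Step 1: Build adjacency list from edges:
  1: 2
  2: 1
  3: (none)
  4: 5, 7
  5: 4, 6
  6: 5, 7
  7: 4, 6

Step 2: Run BFS/DFS from vertex 1:
  Visited: {1, 2}
  Reached 2 of 7 vertices

Step 3: Only 2 of 7 vertices reached. Graph is disconnected.
Connected components: {1, 2}, {3}, {4, 5, 6, 7}
Answer: No, the graph is not connected (3 components).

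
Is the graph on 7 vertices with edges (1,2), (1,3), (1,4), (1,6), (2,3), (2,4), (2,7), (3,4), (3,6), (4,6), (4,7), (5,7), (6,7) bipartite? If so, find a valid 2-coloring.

Step 1: Attempt 2-coloring using BFS:
  Start at vertex 1, assign color 0
  Color vertex 2 with color 1 (neighbor of 1)
  Color vertex 3 with color 1 (neighbor of 1)
  Color vertex 4 with color 1 (neighbor of 1)
  Color vertex 6 with color 1 (neighbor of 1)

Step 2: Conflict found! Vertices 2 and 3 are adjacent but have the same color.
This means the graph contains an odd cycle.

The graph is NOT bipartite.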